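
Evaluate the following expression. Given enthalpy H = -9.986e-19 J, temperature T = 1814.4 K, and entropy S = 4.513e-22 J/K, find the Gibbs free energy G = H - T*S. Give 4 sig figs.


Step 1: T*S = 1814.4 * 4.513e-22 = 8.188e-19 J
Step 2: G = H - T*S = -9.986e-19 - 8.188e-19
Step 3: G = -1.817e-18 J

-1.817e-18


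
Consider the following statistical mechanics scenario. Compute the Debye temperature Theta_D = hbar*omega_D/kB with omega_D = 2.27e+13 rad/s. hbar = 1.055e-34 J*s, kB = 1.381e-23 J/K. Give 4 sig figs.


Step 1: hbar*omega_D = 1.055e-34 * 2.27e+13 = 2.395e-21 J
Step 2: Theta_D = 2.395e-21 / 1.381e-23
Step 3: Theta_D = 173.4 K

173.4


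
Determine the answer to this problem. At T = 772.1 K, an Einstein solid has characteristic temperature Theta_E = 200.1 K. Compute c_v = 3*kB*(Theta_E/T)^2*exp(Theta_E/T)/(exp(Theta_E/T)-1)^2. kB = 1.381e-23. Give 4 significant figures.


Step 1: x = Theta_E/T = 200.1/772.1 = 0.2592
Step 2: x^2 = 0.06717
Step 3: exp(x) = 1.296
Step 4: c_v = 3*1.381e-23*0.06717*1.296/(1.296-1)^2 = 4.12e-23

4.12e-23


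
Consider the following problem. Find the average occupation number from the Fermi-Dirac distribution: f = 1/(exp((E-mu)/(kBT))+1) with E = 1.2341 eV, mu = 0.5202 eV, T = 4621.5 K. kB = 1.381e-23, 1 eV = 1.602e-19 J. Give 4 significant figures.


Step 1: (E - mu) = 1.2341 - 0.5202 = 0.7139 eV
Step 2: Convert: (E-mu)*eV = 1.144e-19 J
Step 3: x = (E-mu)*eV/(kB*T) = 1.792
Step 4: f = 1/(exp(1.792)+1) = 0.1428

0.1428


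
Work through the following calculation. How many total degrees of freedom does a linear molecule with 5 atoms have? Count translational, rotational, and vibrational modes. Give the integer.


Step 1: Translational DOF = 3
Step 2: Rotational DOF (linear) = 2
Step 3: Vibrational DOF = 3*5 - 5 = 10
Step 4: Total = 3 + 2 + 10 = 15

15


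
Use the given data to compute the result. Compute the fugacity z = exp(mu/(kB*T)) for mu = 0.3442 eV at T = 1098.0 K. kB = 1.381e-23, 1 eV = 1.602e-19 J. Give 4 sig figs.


Step 1: Convert mu to Joules: 0.3442*1.602e-19 = 5.514e-20 J
Step 2: kB*T = 1.381e-23*1098.0 = 1.516e-20 J
Step 3: mu/(kB*T) = 3.636
Step 4: z = exp(3.636) = 37.96

37.96


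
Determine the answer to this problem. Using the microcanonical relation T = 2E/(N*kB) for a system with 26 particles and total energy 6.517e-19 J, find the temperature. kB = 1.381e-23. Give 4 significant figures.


Step 1: Numerator = 2*E = 2*6.517e-19 = 1.303e-18 J
Step 2: Denominator = N*kB = 26*1.381e-23 = 3.591e-22
Step 3: T = 1.303e-18 / 3.591e-22 = 3630 K

3630


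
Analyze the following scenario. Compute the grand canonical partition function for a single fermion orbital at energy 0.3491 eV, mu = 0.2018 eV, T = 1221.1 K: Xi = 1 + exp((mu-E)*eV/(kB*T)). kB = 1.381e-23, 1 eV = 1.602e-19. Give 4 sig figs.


Step 1: (mu - E) = 0.2018 - 0.3491 = -0.1473 eV
Step 2: x = (mu-E)*eV/(kB*T) = -0.1473*1.602e-19/(1.381e-23*1221.1) = -1.399
Step 3: exp(x) = 0.2468
Step 4: Xi = 1 + 0.2468 = 1.247

1.247


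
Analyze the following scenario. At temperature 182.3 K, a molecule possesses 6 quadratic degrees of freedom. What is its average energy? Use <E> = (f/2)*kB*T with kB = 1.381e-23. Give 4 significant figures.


Step 1: f/2 = 6/2 = 3
Step 2: kB*T = 1.381e-23 * 182.3 = 2.518e-21
Step 3: <E> = 3 * 2.518e-21 = 7.553e-21 J

7.553e-21


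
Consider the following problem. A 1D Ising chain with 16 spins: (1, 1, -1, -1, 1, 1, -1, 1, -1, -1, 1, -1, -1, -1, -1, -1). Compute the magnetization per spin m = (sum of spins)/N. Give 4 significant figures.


Step 1: Count up spins (+1): 6, down spins (-1): 10
Step 2: Total magnetization M = 6 - 10 = -4
Step 3: m = M/N = -4/16 = -0.25

-0.25


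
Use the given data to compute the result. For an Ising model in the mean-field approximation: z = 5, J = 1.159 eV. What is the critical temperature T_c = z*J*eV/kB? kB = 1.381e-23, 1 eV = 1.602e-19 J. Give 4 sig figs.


Step 1: z*J = 5*1.159 = 5.795 eV
Step 2: Convert to Joules: 5.795*1.602e-19 = 9.284e-19 J
Step 3: T_c = 9.284e-19 / 1.381e-23 = 6.722e+04 K

6.722e+04


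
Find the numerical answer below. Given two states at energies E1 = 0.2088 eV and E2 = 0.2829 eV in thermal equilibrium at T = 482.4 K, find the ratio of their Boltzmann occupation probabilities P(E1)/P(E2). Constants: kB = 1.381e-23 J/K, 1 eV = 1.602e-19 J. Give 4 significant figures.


Step 1: Compute energy difference dE = E1 - E2 = 0.2088 - 0.2829 = -0.0741 eV
Step 2: Convert to Joules: dE_J = -0.0741 * 1.602e-19 = -1.187e-20 J
Step 3: Compute exponent = -dE_J / (kB * T) = -(-1.187e-20) / (1.381e-23 * 482.4) = 1.782
Step 4: P(E1)/P(E2) = exp(1.782) = 5.941

5.941


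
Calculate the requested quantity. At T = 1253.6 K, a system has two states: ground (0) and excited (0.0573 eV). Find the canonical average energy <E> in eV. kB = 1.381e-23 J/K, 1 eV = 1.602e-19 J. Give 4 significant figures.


Step 1: beta*E = 0.0573*1.602e-19/(1.381e-23*1253.6) = 0.5302
Step 2: exp(-beta*E) = 0.5885
Step 3: <E> = 0.0573*0.5885/(1+0.5885) = 0.02123 eV

0.02123


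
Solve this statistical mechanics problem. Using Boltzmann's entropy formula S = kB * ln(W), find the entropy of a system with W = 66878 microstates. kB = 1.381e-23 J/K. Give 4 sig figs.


Step 1: ln(W) = ln(66878) = 11.11
Step 2: S = kB * ln(W) = 1.381e-23 * 11.11
Step 3: S = 1.534e-22 J/K

1.534e-22


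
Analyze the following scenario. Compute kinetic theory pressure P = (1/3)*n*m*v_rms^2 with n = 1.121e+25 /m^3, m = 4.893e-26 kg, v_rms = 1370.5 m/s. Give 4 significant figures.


Step 1: v_rms^2 = 1370.5^2 = 1.878e+06
Step 2: n*m = 1.121e+25*4.893e-26 = 0.5485
Step 3: P = (1/3)*0.5485*1.878e+06 = 3.434e+05 Pa

3.434e+05


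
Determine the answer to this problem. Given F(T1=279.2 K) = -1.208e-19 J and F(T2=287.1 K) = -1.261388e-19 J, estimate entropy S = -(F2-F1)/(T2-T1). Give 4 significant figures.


Step 1: dF = F2 - F1 = -1.261388e-19 - (-1.208e-19) = -5.3388e-21 J
Step 2: dT = T2 - T1 = 287.1 - 279.2 = 7.9 K
Step 3: S = -dF/dT = -(-5.3388e-21)/7.9 = 6.758e-22 J/K

6.758e-22


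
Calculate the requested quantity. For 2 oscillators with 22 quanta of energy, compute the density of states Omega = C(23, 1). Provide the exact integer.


Step 1: Use binomial coefficient C(23, 1)
Step 2: Numerator = 23! / 22!
Step 3: Denominator = 1!
Step 4: Omega = 23

23


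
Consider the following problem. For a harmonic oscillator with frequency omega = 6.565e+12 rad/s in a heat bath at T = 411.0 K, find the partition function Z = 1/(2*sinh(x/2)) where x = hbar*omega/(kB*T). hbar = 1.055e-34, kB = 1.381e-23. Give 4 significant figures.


Step 1: Compute x = hbar*omega/(kB*T) = 1.055e-34*6.565e+12/(1.381e-23*411.0) = 0.122
Step 2: x/2 = 0.06101
Step 3: sinh(x/2) = 0.06105
Step 4: Z = 1/(2*0.06105) = 8.19

8.19


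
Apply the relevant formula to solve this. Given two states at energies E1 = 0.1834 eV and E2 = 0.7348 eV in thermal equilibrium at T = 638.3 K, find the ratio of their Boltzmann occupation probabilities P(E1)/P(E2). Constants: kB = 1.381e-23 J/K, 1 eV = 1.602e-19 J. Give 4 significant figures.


Step 1: Compute energy difference dE = E1 - E2 = 0.1834 - 0.7348 = -0.5514 eV
Step 2: Convert to Joules: dE_J = -0.5514 * 1.602e-19 = -8.833e-20 J
Step 3: Compute exponent = -dE_J / (kB * T) = -(-8.833e-20) / (1.381e-23 * 638.3) = 10.02
Step 4: P(E1)/P(E2) = exp(10.02) = 2.249e+04

2.249e+04


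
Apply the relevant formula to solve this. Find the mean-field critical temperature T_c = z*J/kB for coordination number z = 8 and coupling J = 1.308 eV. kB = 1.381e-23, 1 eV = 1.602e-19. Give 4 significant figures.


Step 1: z*J = 8*1.308 = 10.46 eV
Step 2: Convert to Joules: 10.46*1.602e-19 = 1.676e-18 J
Step 3: T_c = 1.676e-18 / 1.381e-23 = 1.214e+05 K

1.214e+05


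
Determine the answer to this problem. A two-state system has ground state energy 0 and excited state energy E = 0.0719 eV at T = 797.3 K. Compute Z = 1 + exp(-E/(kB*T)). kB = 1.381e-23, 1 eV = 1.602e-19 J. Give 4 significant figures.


Step 1: Compute beta*E = E*eV/(kB*T) = 0.0719*1.602e-19/(1.381e-23*797.3) = 1.046
Step 2: exp(-beta*E) = exp(-1.046) = 0.3513
Step 3: Z = 1 + 0.3513 = 1.351

1.351


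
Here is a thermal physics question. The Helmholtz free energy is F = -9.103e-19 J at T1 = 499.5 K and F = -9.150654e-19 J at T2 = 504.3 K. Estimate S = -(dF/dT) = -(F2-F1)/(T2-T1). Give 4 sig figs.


Step 1: dF = F2 - F1 = -9.150654e-19 - (-9.103e-19) = -4.7654e-21 J
Step 2: dT = T2 - T1 = 504.3 - 499.5 = 4.8 K
Step 3: S = -dF/dT = -(-4.7654e-21)/4.8 = 9.928e-22 J/K

9.928e-22


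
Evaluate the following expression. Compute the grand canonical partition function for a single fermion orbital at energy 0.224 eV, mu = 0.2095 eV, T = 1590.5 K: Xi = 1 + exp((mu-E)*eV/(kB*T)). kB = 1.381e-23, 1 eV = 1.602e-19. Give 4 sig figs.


Step 1: (mu - E) = 0.2095 - 0.224 = -0.0145 eV
Step 2: x = (mu-E)*eV/(kB*T) = -0.0145*1.602e-19/(1.381e-23*1590.5) = -0.1058
Step 3: exp(x) = 0.8996
Step 4: Xi = 1 + 0.8996 = 1.9

1.9


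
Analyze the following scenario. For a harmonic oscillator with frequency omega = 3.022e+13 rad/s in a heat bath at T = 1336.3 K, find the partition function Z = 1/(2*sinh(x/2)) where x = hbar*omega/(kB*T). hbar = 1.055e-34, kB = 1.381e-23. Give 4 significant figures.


Step 1: Compute x = hbar*omega/(kB*T) = 1.055e-34*3.022e+13/(1.381e-23*1336.3) = 0.1728
Step 2: x/2 = 0.08638
Step 3: sinh(x/2) = 0.08649
Step 4: Z = 1/(2*0.08649) = 5.781

5.781


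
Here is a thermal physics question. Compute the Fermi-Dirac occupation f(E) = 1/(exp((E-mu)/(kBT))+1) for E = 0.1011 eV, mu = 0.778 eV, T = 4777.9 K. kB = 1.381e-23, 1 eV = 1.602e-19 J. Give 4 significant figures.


Step 1: (E - mu) = 0.1011 - 0.778 = -0.6769 eV
Step 2: Convert: (E-mu)*eV = -1.084e-19 J
Step 3: x = (E-mu)*eV/(kB*T) = -1.643
Step 4: f = 1/(exp(-1.643)+1) = 0.838

0.838


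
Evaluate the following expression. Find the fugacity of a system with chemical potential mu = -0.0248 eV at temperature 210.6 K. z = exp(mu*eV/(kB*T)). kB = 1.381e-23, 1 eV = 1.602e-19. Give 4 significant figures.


Step 1: Convert mu to Joules: -0.0248*1.602e-19 = -3.973e-21 J
Step 2: kB*T = 1.381e-23*210.6 = 2.908e-21 J
Step 3: mu/(kB*T) = -1.366
Step 4: z = exp(-1.366) = 0.2551

0.2551


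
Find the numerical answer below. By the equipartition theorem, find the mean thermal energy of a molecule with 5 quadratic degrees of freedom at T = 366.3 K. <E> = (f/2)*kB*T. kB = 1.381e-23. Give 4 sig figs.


Step 1: f/2 = 5/2 = 2.5
Step 2: kB*T = 1.381e-23 * 366.3 = 5.059e-21
Step 3: <E> = 2.5 * 5.059e-21 = 1.265e-20 J

1.265e-20


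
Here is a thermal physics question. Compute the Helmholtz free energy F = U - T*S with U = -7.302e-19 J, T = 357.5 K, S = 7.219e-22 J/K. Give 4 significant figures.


Step 1: T*S = 357.5 * 7.219e-22 = 2.581e-19 J
Step 2: F = U - T*S = -7.302e-19 - 2.581e-19
Step 3: F = -9.883e-19 J

-9.883e-19


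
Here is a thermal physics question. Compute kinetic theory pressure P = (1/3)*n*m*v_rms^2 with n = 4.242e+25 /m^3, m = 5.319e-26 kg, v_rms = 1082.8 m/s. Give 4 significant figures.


Step 1: v_rms^2 = 1082.8^2 = 1.172e+06
Step 2: n*m = 4.242e+25*5.319e-26 = 2.256
Step 3: P = (1/3)*2.256*1.172e+06 = 8.818e+05 Pa

8.818e+05


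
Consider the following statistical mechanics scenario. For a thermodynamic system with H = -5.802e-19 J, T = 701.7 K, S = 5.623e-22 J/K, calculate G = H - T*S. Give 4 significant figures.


Step 1: T*S = 701.7 * 5.623e-22 = 3.946e-19 J
Step 2: G = H - T*S = -5.802e-19 - 3.946e-19
Step 3: G = -9.748e-19 J

-9.748e-19


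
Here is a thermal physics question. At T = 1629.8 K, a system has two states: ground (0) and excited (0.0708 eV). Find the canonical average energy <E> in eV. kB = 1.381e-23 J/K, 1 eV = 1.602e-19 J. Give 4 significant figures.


Step 1: beta*E = 0.0708*1.602e-19/(1.381e-23*1629.8) = 0.5039
Step 2: exp(-beta*E) = 0.6042
Step 3: <E> = 0.0708*0.6042/(1+0.6042) = 0.02666 eV

0.02666


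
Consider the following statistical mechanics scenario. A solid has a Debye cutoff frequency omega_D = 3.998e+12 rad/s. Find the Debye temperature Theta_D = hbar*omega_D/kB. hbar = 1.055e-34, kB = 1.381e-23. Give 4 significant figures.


Step 1: hbar*omega_D = 1.055e-34 * 3.998e+12 = 4.218e-22 J
Step 2: Theta_D = 4.218e-22 / 1.381e-23
Step 3: Theta_D = 30.54 K

30.54


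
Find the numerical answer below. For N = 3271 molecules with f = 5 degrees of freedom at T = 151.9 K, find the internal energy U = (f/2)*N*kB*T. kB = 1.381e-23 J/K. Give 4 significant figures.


Step 1: f/2 = 5/2 = 2.5
Step 2: N*kB*T = 3271*1.381e-23*151.9 = 6.862e-18
Step 3: U = 2.5 * 6.862e-18 = 1.715e-17 J

1.715e-17


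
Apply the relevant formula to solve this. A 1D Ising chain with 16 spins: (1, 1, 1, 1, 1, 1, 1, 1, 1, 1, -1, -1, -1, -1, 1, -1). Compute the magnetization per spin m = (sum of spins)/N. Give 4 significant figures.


Step 1: Count up spins (+1): 11, down spins (-1): 5
Step 2: Total magnetization M = 11 - 5 = 6
Step 3: m = M/N = 6/16 = 0.375

0.375


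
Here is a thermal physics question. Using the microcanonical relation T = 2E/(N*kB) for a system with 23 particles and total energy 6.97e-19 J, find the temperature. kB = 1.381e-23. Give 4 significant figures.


Step 1: Numerator = 2*E = 2*6.97e-19 = 1.394e-18 J
Step 2: Denominator = N*kB = 23*1.381e-23 = 3.176e-22
Step 3: T = 1.394e-18 / 3.176e-22 = 4389 K

4389


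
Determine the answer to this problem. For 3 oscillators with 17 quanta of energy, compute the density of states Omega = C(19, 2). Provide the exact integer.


Step 1: Use binomial coefficient C(19, 2)
Step 2: Numerator = 19! / 17!
Step 3: Denominator = 2!
Step 4: Omega = 171

171


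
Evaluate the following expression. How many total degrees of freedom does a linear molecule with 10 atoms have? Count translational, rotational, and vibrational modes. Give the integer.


Step 1: Translational DOF = 3
Step 2: Rotational DOF (linear) = 2
Step 3: Vibrational DOF = 3*10 - 5 = 25
Step 4: Total = 3 + 2 + 25 = 30

30


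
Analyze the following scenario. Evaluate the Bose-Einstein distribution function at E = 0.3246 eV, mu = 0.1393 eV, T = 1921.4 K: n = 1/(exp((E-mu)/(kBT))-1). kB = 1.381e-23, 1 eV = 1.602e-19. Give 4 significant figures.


Step 1: (E - mu) = 0.1853 eV
Step 2: x = (E-mu)*eV/(kB*T) = 0.1853*1.602e-19/(1.381e-23*1921.4) = 1.119
Step 3: exp(x) = 3.061
Step 4: n = 1/(exp(x)-1) = 0.4852

0.4852


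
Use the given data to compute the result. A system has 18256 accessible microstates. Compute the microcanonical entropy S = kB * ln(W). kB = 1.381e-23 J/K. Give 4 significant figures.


Step 1: ln(W) = ln(18256) = 9.812
Step 2: S = kB * ln(W) = 1.381e-23 * 9.812
Step 3: S = 1.355e-22 J/K

1.355e-22


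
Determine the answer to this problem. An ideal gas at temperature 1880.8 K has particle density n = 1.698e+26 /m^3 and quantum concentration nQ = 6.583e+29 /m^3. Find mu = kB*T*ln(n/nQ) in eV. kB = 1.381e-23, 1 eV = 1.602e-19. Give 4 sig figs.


Step 1: n/nQ = 1.698e+26/6.583e+29 = 0.0002579
Step 2: ln(n/nQ) = -8.263
Step 3: mu = kB*T*ln(n/nQ) = 2.597e-20*-8.263 = -2.146e-19 J
Step 4: Convert to eV: -2.146e-19/1.602e-19 = -1.34 eV

-1.34


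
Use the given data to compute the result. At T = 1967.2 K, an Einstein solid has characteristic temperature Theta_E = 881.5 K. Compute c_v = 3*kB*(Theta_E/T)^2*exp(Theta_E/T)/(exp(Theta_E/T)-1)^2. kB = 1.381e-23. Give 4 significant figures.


Step 1: x = Theta_E/T = 881.5/1967.2 = 0.4481
Step 2: x^2 = 0.2008
Step 3: exp(x) = 1.565
Step 4: c_v = 3*1.381e-23*0.2008*1.565/(1.565-1)^2 = 4.074e-23

4.074e-23


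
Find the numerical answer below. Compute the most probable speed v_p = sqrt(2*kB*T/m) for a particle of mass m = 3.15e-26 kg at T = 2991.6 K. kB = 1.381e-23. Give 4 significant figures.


Step 1: Numerator = 2*kB*T = 2*1.381e-23*2991.6 = 8.263e-20
Step 2: Ratio = 8.263e-20 / 3.15e-26 = 2.623e+06
Step 3: v_p = sqrt(2.623e+06) = 1620 m/s

1620


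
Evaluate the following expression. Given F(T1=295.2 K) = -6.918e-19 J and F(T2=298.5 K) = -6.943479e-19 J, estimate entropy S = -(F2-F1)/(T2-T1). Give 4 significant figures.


Step 1: dF = F2 - F1 = -6.943479e-19 - (-6.918e-19) = -2.5479e-21 J
Step 2: dT = T2 - T1 = 298.5 - 295.2 = 3.3 K
Step 3: S = -dF/dT = -(-2.5479e-21)/3.3 = 7.721e-22 J/K

7.721e-22


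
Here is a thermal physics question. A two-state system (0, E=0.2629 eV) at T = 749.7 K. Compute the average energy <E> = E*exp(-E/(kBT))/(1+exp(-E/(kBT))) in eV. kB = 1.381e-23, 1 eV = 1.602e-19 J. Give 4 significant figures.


Step 1: beta*E = 0.2629*1.602e-19/(1.381e-23*749.7) = 4.068
Step 2: exp(-beta*E) = 0.01711
Step 3: <E> = 0.2629*0.01711/(1+0.01711) = 0.004423 eV

0.004423


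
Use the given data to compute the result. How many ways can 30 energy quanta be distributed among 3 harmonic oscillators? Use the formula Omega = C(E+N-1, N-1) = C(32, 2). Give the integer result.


Step 1: Use binomial coefficient C(32, 2)
Step 2: Numerator = 32! / 30!
Step 3: Denominator = 2!
Step 4: Omega = 496

496


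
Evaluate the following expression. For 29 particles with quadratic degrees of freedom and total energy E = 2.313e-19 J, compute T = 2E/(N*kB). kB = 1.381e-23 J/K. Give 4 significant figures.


Step 1: Numerator = 2*E = 2*2.313e-19 = 4.626e-19 J
Step 2: Denominator = N*kB = 29*1.381e-23 = 4.005e-22
Step 3: T = 4.626e-19 / 4.005e-22 = 1155 K

1155


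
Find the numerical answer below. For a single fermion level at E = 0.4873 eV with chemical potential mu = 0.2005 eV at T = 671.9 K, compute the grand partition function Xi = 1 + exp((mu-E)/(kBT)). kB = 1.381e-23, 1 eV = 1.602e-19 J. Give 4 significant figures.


Step 1: (mu - E) = 0.2005 - 0.4873 = -0.2868 eV
Step 2: x = (mu-E)*eV/(kB*T) = -0.2868*1.602e-19/(1.381e-23*671.9) = -4.952
Step 3: exp(x) = 0.007072
Step 4: Xi = 1 + 0.007072 = 1.007

1.007


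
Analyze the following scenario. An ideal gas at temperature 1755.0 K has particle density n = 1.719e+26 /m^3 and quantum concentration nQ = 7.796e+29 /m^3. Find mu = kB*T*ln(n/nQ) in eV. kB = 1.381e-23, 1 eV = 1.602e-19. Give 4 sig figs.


Step 1: n/nQ = 1.719e+26/7.796e+29 = 0.0002205
Step 2: ln(n/nQ) = -8.42
Step 3: mu = kB*T*ln(n/nQ) = 2.424e-20*-8.42 = -2.041e-19 J
Step 4: Convert to eV: -2.041e-19/1.602e-19 = -1.274 eV

-1.274


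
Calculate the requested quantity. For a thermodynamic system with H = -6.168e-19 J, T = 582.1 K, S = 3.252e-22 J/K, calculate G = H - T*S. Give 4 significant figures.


Step 1: T*S = 582.1 * 3.252e-22 = 1.893e-19 J
Step 2: G = H - T*S = -6.168e-19 - 1.893e-19
Step 3: G = -8.061e-19 J

-8.061e-19


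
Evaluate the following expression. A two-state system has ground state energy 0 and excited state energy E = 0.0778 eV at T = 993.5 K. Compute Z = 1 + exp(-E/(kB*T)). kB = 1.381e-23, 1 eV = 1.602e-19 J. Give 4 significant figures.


Step 1: Compute beta*E = E*eV/(kB*T) = 0.0778*1.602e-19/(1.381e-23*993.5) = 0.9084
Step 2: exp(-beta*E) = exp(-0.9084) = 0.4032
Step 3: Z = 1 + 0.4032 = 1.403

1.403


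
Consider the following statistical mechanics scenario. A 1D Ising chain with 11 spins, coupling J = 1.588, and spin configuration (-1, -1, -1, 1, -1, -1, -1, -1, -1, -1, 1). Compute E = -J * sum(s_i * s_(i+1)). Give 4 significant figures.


Step 1: Nearest-neighbor products: 1, 1, -1, -1, 1, 1, 1, 1, 1, -1
Step 2: Sum of products = 4
Step 3: E = -1.588 * 4 = -6.352

-6.352


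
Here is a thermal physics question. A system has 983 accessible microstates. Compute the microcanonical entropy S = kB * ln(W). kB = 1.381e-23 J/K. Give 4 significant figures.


Step 1: ln(W) = ln(983) = 6.891
Step 2: S = kB * ln(W) = 1.381e-23 * 6.891
Step 3: S = 9.516e-23 J/K

9.516e-23


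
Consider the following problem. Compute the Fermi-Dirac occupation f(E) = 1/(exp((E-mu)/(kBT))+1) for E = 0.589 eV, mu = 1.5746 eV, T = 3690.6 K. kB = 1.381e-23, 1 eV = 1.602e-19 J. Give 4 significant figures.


Step 1: (E - mu) = 0.589 - 1.5746 = -0.9856 eV
Step 2: Convert: (E-mu)*eV = -1.579e-19 J
Step 3: x = (E-mu)*eV/(kB*T) = -3.098
Step 4: f = 1/(exp(-3.098)+1) = 0.9568

0.9568


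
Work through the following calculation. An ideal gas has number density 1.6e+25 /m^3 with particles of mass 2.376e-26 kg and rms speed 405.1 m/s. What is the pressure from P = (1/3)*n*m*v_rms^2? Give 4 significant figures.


Step 1: v_rms^2 = 405.1^2 = 1.641e+05
Step 2: n*m = 1.6e+25*2.376e-26 = 0.3802
Step 3: P = (1/3)*0.3802*1.641e+05 = 2.08e+04 Pa

2.08e+04


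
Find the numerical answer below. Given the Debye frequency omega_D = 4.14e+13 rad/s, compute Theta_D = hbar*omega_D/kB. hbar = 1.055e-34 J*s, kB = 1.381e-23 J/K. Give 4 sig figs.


Step 1: hbar*omega_D = 1.055e-34 * 4.14e+13 = 4.368e-21 J
Step 2: Theta_D = 4.368e-21 / 1.381e-23
Step 3: Theta_D = 316.3 K

316.3


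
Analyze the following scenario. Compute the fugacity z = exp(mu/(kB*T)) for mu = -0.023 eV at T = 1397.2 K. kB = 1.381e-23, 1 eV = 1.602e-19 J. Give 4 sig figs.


Step 1: Convert mu to Joules: -0.023*1.602e-19 = -3.685e-21 J
Step 2: kB*T = 1.381e-23*1397.2 = 1.93e-20 J
Step 3: mu/(kB*T) = -0.191
Step 4: z = exp(-0.191) = 0.8262

0.8262


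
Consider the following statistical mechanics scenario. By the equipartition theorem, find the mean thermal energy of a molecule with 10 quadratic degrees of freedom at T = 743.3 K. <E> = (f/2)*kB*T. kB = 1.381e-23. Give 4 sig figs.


Step 1: f/2 = 10/2 = 5
Step 2: kB*T = 1.381e-23 * 743.3 = 1.026e-20
Step 3: <E> = 5 * 1.026e-20 = 5.132e-20 J

5.132e-20


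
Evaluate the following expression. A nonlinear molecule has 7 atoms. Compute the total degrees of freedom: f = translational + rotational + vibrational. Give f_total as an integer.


Step 1: Translational DOF = 3
Step 2: Rotational DOF (nonlinear) = 3
Step 3: Vibrational DOF = 3*7 - 6 = 15
Step 4: Total = 3 + 3 + 15 = 21

21


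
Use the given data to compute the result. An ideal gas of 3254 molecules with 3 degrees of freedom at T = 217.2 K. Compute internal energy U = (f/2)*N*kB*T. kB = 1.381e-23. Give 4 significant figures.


Step 1: f/2 = 3/2 = 1.5
Step 2: N*kB*T = 3254*1.381e-23*217.2 = 9.76e-18
Step 3: U = 1.5 * 9.76e-18 = 1.464e-17 J

1.464e-17


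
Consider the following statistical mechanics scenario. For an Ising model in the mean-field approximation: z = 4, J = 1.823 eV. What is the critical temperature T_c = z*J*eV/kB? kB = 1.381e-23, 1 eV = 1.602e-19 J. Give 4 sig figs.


Step 1: z*J = 4*1.823 = 7.292 eV
Step 2: Convert to Joules: 7.292*1.602e-19 = 1.168e-18 J
Step 3: T_c = 1.168e-18 / 1.381e-23 = 8.459e+04 K

8.459e+04


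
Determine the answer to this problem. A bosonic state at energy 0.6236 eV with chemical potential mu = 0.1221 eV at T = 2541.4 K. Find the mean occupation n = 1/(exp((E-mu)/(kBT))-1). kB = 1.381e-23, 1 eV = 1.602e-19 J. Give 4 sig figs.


Step 1: (E - mu) = 0.5015 eV
Step 2: x = (E-mu)*eV/(kB*T) = 0.5015*1.602e-19/(1.381e-23*2541.4) = 2.289
Step 3: exp(x) = 9.866
Step 4: n = 1/(exp(x)-1) = 0.1128

0.1128


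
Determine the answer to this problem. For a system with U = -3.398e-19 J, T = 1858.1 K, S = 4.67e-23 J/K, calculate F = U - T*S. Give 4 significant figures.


Step 1: T*S = 1858.1 * 4.67e-23 = 8.677e-20 J
Step 2: F = U - T*S = -3.398e-19 - 8.677e-20
Step 3: F = -4.266e-19 J

-4.266e-19


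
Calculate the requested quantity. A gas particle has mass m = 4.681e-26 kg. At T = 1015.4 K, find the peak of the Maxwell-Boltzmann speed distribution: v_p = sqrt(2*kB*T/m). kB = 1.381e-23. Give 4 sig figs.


Step 1: Numerator = 2*kB*T = 2*1.381e-23*1015.4 = 2.805e-20
Step 2: Ratio = 2.805e-20 / 4.681e-26 = 5.991e+05
Step 3: v_p = sqrt(5.991e+05) = 774 m/s

774


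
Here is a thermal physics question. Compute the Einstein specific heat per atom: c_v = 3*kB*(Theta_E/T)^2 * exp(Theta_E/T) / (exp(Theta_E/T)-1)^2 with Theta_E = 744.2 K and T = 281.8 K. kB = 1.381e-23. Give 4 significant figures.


Step 1: x = Theta_E/T = 744.2/281.8 = 2.641
Step 2: x^2 = 6.974
Step 3: exp(x) = 14.03
Step 4: c_v = 3*1.381e-23*6.974*14.03/(14.03-1)^2 = 2.389e-23

2.389e-23


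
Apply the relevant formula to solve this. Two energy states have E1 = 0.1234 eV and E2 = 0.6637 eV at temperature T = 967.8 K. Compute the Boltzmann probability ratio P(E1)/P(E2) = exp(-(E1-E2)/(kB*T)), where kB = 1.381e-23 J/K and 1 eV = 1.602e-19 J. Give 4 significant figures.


Step 1: Compute energy difference dE = E1 - E2 = 0.1234 - 0.6637 = -0.5403 eV
Step 2: Convert to Joules: dE_J = -0.5403 * 1.602e-19 = -8.656e-20 J
Step 3: Compute exponent = -dE_J / (kB * T) = -(-8.656e-20) / (1.381e-23 * 967.8) = 6.476
Step 4: P(E1)/P(E2) = exp(6.476) = 649.5

649.5


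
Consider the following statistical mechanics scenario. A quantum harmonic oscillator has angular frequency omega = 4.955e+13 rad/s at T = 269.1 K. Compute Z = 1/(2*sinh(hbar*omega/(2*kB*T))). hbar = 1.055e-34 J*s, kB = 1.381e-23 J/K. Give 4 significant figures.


Step 1: Compute x = hbar*omega/(kB*T) = 1.055e-34*4.955e+13/(1.381e-23*269.1) = 1.407
Step 2: x/2 = 0.7033
Step 3: sinh(x/2) = 0.7628
Step 4: Z = 1/(2*0.7628) = 0.6555

0.6555


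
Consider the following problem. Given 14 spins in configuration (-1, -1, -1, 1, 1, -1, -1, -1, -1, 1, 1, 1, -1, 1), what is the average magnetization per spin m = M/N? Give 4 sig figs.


Step 1: Count up spins (+1): 6, down spins (-1): 8
Step 2: Total magnetization M = 6 - 8 = -2
Step 3: m = M/N = -2/14 = -0.1429

-0.1429


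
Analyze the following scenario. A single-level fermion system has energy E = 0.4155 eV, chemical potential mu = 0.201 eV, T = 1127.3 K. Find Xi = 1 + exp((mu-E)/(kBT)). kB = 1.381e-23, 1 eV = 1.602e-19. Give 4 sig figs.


Step 1: (mu - E) = 0.201 - 0.4155 = -0.2145 eV
Step 2: x = (mu-E)*eV/(kB*T) = -0.2145*1.602e-19/(1.381e-23*1127.3) = -2.207
Step 3: exp(x) = 0.11
Step 4: Xi = 1 + 0.11 = 1.11

1.11


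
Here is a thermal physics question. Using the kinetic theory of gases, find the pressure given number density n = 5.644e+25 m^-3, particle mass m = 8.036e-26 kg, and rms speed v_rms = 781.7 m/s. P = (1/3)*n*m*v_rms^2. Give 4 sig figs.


Step 1: v_rms^2 = 781.7^2 = 6.111e+05
Step 2: n*m = 5.644e+25*8.036e-26 = 4.536
Step 3: P = (1/3)*4.536*6.111e+05 = 9.238e+05 Pa

9.238e+05


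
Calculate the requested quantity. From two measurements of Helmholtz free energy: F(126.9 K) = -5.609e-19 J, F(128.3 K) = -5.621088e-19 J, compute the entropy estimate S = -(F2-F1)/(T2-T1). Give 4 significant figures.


Step 1: dF = F2 - F1 = -5.621088e-19 - (-5.609e-19) = -1.2088e-21 J
Step 2: dT = T2 - T1 = 128.3 - 126.9 = 1.4 K
Step 3: S = -dF/dT = -(-1.2088e-21)/1.4 = 8.634e-22 J/K

8.634e-22


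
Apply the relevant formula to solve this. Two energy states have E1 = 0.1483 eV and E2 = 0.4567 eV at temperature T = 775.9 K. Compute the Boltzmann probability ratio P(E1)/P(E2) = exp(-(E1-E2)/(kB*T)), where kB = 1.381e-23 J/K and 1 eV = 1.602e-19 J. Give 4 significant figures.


Step 1: Compute energy difference dE = E1 - E2 = 0.1483 - 0.4567 = -0.3084 eV
Step 2: Convert to Joules: dE_J = -0.3084 * 1.602e-19 = -4.941e-20 J
Step 3: Compute exponent = -dE_J / (kB * T) = -(-4.941e-20) / (1.381e-23 * 775.9) = 4.611
Step 4: P(E1)/P(E2) = exp(4.611) = 100.6

100.6


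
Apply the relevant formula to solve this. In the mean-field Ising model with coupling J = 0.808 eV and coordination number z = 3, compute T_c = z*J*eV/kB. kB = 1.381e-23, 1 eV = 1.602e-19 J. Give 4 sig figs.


Step 1: z*J = 3*0.808 = 2.424 eV
Step 2: Convert to Joules: 2.424*1.602e-19 = 3.883e-19 J
Step 3: T_c = 3.883e-19 / 1.381e-23 = 2.812e+04 K

2.812e+04


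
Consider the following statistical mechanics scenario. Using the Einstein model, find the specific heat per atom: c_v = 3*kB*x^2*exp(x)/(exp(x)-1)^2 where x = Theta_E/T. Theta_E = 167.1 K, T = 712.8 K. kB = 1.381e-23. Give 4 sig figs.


Step 1: x = Theta_E/T = 167.1/712.8 = 0.2344
Step 2: x^2 = 0.05496
Step 3: exp(x) = 1.264
Step 4: c_v = 3*1.381e-23*0.05496*1.264/(1.264-1)^2 = 4.124e-23

4.124e-23


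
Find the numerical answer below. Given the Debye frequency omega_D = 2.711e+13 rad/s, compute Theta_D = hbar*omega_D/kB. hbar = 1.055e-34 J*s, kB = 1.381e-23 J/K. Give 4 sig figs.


Step 1: hbar*omega_D = 1.055e-34 * 2.711e+13 = 2.86e-21 J
Step 2: Theta_D = 2.86e-21 / 1.381e-23
Step 3: Theta_D = 207.1 K

207.1


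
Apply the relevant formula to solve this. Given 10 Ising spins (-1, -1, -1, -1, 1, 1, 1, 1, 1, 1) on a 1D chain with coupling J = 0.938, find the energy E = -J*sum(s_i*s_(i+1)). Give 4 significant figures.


Step 1: Nearest-neighbor products: 1, 1, 1, -1, 1, 1, 1, 1, 1
Step 2: Sum of products = 7
Step 3: E = -0.938 * 7 = -6.566

-6.566


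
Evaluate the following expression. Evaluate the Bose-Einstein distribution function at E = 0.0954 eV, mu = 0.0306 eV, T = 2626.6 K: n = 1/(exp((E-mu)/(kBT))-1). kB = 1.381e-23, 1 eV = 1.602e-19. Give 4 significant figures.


Step 1: (E - mu) = 0.0648 eV
Step 2: x = (E-mu)*eV/(kB*T) = 0.0648*1.602e-19/(1.381e-23*2626.6) = 0.2862
Step 3: exp(x) = 1.331
Step 4: n = 1/(exp(x)-1) = 3.018

3.018


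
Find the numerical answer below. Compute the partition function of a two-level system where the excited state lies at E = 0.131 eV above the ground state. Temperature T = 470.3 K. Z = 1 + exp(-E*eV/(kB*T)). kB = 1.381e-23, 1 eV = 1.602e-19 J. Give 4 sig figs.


Step 1: Compute beta*E = E*eV/(kB*T) = 0.131*1.602e-19/(1.381e-23*470.3) = 3.231
Step 2: exp(-beta*E) = exp(-3.231) = 0.03951
Step 3: Z = 1 + 0.03951 = 1.04

1.04


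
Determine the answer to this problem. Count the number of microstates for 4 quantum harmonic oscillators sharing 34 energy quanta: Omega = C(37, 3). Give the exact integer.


Step 1: Use binomial coefficient C(37, 3)
Step 2: Numerator = 37! / 34!
Step 3: Denominator = 3!
Step 4: Omega = 7770

7770


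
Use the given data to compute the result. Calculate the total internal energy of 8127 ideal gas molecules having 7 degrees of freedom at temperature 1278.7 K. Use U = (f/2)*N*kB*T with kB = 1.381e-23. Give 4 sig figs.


Step 1: f/2 = 7/2 = 3.5
Step 2: N*kB*T = 8127*1.381e-23*1278.7 = 1.435e-16
Step 3: U = 3.5 * 1.435e-16 = 5.023e-16 J

5.023e-16


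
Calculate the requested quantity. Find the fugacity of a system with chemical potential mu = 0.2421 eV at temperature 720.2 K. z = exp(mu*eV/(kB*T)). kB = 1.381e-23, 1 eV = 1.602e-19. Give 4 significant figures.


Step 1: Convert mu to Joules: 0.2421*1.602e-19 = 3.878e-20 J
Step 2: kB*T = 1.381e-23*720.2 = 9.946e-21 J
Step 3: mu/(kB*T) = 3.9
Step 4: z = exp(3.9) = 49.38

49.38


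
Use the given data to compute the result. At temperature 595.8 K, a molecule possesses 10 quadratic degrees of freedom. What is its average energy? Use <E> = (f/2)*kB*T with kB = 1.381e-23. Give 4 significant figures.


Step 1: f/2 = 10/2 = 5
Step 2: kB*T = 1.381e-23 * 595.8 = 8.228e-21
Step 3: <E> = 5 * 8.228e-21 = 4.114e-20 J

4.114e-20


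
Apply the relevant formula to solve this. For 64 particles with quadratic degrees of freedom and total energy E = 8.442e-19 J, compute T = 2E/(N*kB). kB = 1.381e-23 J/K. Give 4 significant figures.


Step 1: Numerator = 2*E = 2*8.442e-19 = 1.688e-18 J
Step 2: Denominator = N*kB = 64*1.381e-23 = 8.838e-22
Step 3: T = 1.688e-18 / 8.838e-22 = 1910 K

1910


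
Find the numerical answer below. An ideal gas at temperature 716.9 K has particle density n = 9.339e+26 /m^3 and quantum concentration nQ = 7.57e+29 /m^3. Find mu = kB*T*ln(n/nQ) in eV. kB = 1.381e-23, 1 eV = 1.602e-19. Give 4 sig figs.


Step 1: n/nQ = 9.339e+26/7.57e+29 = 0.001234
Step 2: ln(n/nQ) = -6.698
Step 3: mu = kB*T*ln(n/nQ) = 9.9e-21*-6.698 = -6.631e-20 J
Step 4: Convert to eV: -6.631e-20/1.602e-19 = -0.4139 eV

-0.4139


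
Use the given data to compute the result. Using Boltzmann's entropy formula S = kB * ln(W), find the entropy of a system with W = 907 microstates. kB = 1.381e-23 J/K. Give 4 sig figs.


Step 1: ln(W) = ln(907) = 6.81
Step 2: S = kB * ln(W) = 1.381e-23 * 6.81
Step 3: S = 9.405e-23 J/K

9.405e-23


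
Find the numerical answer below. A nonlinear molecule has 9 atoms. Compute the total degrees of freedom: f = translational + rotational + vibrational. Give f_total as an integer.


Step 1: Translational DOF = 3
Step 2: Rotational DOF (nonlinear) = 3
Step 3: Vibrational DOF = 3*9 - 6 = 21
Step 4: Total = 3 + 3 + 21 = 27

27


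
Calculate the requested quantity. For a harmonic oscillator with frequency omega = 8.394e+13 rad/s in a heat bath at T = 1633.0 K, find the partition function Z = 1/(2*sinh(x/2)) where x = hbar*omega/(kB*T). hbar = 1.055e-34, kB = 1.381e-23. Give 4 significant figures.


Step 1: Compute x = hbar*omega/(kB*T) = 1.055e-34*8.394e+13/(1.381e-23*1633.0) = 0.3927
Step 2: x/2 = 0.1963
Step 3: sinh(x/2) = 0.1976
Step 4: Z = 1/(2*0.1976) = 2.53

2.53


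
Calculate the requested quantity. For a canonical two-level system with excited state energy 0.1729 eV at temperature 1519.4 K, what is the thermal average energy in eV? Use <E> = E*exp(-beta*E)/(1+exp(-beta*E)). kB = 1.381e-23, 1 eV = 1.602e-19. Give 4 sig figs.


Step 1: beta*E = 0.1729*1.602e-19/(1.381e-23*1519.4) = 1.32
Step 2: exp(-beta*E) = 0.2671
Step 3: <E> = 0.1729*0.2671/(1+0.2671) = 0.03645 eV

0.03645


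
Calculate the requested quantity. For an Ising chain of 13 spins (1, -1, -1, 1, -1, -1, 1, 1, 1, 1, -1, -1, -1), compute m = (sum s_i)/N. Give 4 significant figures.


Step 1: Count up spins (+1): 6, down spins (-1): 7
Step 2: Total magnetization M = 6 - 7 = -1
Step 3: m = M/N = -1/13 = -0.07692

-0.07692


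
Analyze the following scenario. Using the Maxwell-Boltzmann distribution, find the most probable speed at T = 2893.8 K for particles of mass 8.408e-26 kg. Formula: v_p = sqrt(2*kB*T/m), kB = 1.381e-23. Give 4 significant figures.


Step 1: Numerator = 2*kB*T = 2*1.381e-23*2893.8 = 7.993e-20
Step 2: Ratio = 7.993e-20 / 8.408e-26 = 9.506e+05
Step 3: v_p = sqrt(9.506e+05) = 975 m/s

975


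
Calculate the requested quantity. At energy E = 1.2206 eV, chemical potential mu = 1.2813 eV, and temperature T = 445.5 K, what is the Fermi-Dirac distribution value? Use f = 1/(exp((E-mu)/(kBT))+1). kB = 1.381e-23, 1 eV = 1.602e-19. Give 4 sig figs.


Step 1: (E - mu) = 1.2206 - 1.2813 = -0.0607 eV
Step 2: Convert: (E-mu)*eV = -9.724e-21 J
Step 3: x = (E-mu)*eV/(kB*T) = -1.581
Step 4: f = 1/(exp(-1.581)+1) = 0.8293

0.8293


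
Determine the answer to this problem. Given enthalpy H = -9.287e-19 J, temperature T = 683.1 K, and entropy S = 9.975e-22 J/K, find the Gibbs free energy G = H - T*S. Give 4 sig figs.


Step 1: T*S = 683.1 * 9.975e-22 = 6.814e-19 J
Step 2: G = H - T*S = -9.287e-19 - 6.814e-19
Step 3: G = -1.61e-18 J

-1.61e-18


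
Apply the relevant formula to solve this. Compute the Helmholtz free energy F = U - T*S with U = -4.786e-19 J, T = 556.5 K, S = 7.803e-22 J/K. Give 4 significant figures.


Step 1: T*S = 556.5 * 7.803e-22 = 4.342e-19 J
Step 2: F = U - T*S = -4.786e-19 - 4.342e-19
Step 3: F = -9.128e-19 J

-9.128e-19


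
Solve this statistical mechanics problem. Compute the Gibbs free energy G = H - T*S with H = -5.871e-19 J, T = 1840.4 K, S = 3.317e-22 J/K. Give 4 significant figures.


Step 1: T*S = 1840.4 * 3.317e-22 = 6.105e-19 J
Step 2: G = H - T*S = -5.871e-19 - 6.105e-19
Step 3: G = -1.198e-18 J

-1.198e-18


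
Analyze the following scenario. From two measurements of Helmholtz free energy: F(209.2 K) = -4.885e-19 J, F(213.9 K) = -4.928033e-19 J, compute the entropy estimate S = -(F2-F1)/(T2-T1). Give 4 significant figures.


Step 1: dF = F2 - F1 = -4.928033e-19 - (-4.885e-19) = -4.3033e-21 J
Step 2: dT = T2 - T1 = 213.9 - 209.2 = 4.7 K
Step 3: S = -dF/dT = -(-4.3033e-21)/4.7 = 9.156e-22 J/K

9.156e-22


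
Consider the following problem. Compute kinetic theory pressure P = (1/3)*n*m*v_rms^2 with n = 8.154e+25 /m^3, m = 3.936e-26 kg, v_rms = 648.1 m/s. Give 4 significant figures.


Step 1: v_rms^2 = 648.1^2 = 4.2e+05
Step 2: n*m = 8.154e+25*3.936e-26 = 3.209
Step 3: P = (1/3)*3.209*4.2e+05 = 4.494e+05 Pa

4.494e+05


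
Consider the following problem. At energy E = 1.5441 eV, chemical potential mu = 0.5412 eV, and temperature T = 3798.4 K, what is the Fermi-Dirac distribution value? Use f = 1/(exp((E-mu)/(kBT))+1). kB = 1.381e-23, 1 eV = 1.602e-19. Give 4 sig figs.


Step 1: (E - mu) = 1.5441 - 0.5412 = 1.003 eV
Step 2: Convert: (E-mu)*eV = 1.607e-19 J
Step 3: x = (E-mu)*eV/(kB*T) = 3.063
Step 4: f = 1/(exp(3.063)+1) = 0.04467

0.04467


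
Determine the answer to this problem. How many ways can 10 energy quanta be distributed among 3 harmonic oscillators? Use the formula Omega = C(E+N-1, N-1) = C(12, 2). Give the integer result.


Step 1: Use binomial coefficient C(12, 2)
Step 2: Numerator = 12! / 10!
Step 3: Denominator = 2!
Step 4: Omega = 66

66


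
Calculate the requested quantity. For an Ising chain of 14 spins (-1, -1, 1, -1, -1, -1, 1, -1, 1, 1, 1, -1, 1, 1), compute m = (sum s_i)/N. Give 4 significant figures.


Step 1: Count up spins (+1): 7, down spins (-1): 7
Step 2: Total magnetization M = 7 - 7 = 0
Step 3: m = M/N = 0/14 = 0

0


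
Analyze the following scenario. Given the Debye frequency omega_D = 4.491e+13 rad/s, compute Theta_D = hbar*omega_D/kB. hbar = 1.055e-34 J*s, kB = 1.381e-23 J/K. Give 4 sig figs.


Step 1: hbar*omega_D = 1.055e-34 * 4.491e+13 = 4.738e-21 J
Step 2: Theta_D = 4.738e-21 / 1.381e-23
Step 3: Theta_D = 343.1 K

343.1


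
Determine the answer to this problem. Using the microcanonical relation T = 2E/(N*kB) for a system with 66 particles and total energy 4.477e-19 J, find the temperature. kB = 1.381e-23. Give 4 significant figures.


Step 1: Numerator = 2*E = 2*4.477e-19 = 8.954e-19 J
Step 2: Denominator = N*kB = 66*1.381e-23 = 9.115e-22
Step 3: T = 8.954e-19 / 9.115e-22 = 982.4 K

982.4


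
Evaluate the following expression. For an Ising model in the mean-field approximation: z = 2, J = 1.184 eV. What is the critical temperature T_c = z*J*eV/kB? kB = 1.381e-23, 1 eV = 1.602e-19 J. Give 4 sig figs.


Step 1: z*J = 2*1.184 = 2.368 eV
Step 2: Convert to Joules: 2.368*1.602e-19 = 3.794e-19 J
Step 3: T_c = 3.794e-19 / 1.381e-23 = 2.747e+04 K

2.747e+04


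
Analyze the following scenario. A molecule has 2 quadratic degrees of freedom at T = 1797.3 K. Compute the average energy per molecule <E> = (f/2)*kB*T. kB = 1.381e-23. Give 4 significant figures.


Step 1: f/2 = 2/2 = 1
Step 2: kB*T = 1.381e-23 * 1797.3 = 2.482e-20
Step 3: <E> = 1 * 2.482e-20 = 2.482e-20 J

2.482e-20


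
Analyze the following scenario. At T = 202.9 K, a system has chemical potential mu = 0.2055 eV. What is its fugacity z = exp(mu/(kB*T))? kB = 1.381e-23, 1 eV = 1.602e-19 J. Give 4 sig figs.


Step 1: Convert mu to Joules: 0.2055*1.602e-19 = 3.292e-20 J
Step 2: kB*T = 1.381e-23*202.9 = 2.802e-21 J
Step 3: mu/(kB*T) = 11.75
Step 4: z = exp(11.75) = 1.266e+05

1.266e+05


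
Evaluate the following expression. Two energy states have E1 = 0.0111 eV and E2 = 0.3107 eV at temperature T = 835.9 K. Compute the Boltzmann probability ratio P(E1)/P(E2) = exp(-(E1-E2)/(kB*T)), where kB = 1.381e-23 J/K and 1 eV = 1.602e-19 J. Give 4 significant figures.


Step 1: Compute energy difference dE = E1 - E2 = 0.0111 - 0.3107 = -0.2996 eV
Step 2: Convert to Joules: dE_J = -0.2996 * 1.602e-19 = -4.8e-20 J
Step 3: Compute exponent = -dE_J / (kB * T) = -(-4.8e-20) / (1.381e-23 * 835.9) = 4.158
Step 4: P(E1)/P(E2) = exp(4.158) = 63.93

63.93


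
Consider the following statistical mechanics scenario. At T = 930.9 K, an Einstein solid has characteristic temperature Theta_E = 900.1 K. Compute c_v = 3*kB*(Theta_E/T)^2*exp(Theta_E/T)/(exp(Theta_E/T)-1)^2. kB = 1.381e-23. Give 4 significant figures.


Step 1: x = Theta_E/T = 900.1/930.9 = 0.9669
Step 2: x^2 = 0.9349
Step 3: exp(x) = 2.63
Step 4: c_v = 3*1.381e-23*0.9349*2.63/(2.63-1)^2 = 3.835e-23

3.835e-23


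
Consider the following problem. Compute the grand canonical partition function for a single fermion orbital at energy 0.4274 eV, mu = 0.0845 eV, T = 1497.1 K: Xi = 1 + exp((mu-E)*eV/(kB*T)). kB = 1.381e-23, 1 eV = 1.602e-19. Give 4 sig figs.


Step 1: (mu - E) = 0.0845 - 0.4274 = -0.3429 eV
Step 2: x = (mu-E)*eV/(kB*T) = -0.3429*1.602e-19/(1.381e-23*1497.1) = -2.657
Step 3: exp(x) = 0.07016
Step 4: Xi = 1 + 0.07016 = 1.07

1.07
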